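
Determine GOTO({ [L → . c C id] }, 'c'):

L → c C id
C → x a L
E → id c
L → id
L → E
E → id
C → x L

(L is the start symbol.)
{ [C → . x L], [C → . x a L], [L → c . C id] }

GOTO(I, 'c') = CLOSURE({ [A → αX.β] : [A → α.Xβ] ∈ I, X = 'c' })

Items with dot before 'c', with the dot advanced:
  [L → . c C id] → [L → c . C id]
Closure of the advanced items:
  [L → c . C id] has the dot before C: add [C → . x a L], [C → . x L]

GOTO = { [C → . x L], [C → . x a L], [L → c . C id] }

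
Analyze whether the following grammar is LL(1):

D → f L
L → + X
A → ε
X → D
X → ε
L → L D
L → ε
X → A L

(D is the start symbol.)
A grammar is LL(1) if for each non-terminal N with multiple productions, the predict sets of those productions are pairwise disjoint, where PREDICT(N → α) = (FIRST(α) \ {ε}) ∪ (FOLLOW(N) if α ⇒* ε).

Relevant sets:
  FIRST(L) = { '+', 'f', ε }
  FIRST(D) = { 'f' }
  FIRST(A) = { ε }
  FOLLOW(L) = { $, 'f' }
  FOLLOW(X) = { $, 'f' }

For L:
  PREDICT(L → '+' X) = { '+' }
  PREDICT(L → L D) = { '+', 'f' }
  PREDICT(L → ε) = { $, 'f' }
For X:
  PREDICT(X → D) = { 'f' }
  PREDICT(X → ε) = { $, 'f' }
  PREDICT(X → A L) = { $, '+', 'f' }
D, A have a single production, so nothing to check there.

Conflict found: Predict set conflict for L: { '+' }
The grammar is NOT LL(1).

Answer: No. Predict set conflict for L: { '+' }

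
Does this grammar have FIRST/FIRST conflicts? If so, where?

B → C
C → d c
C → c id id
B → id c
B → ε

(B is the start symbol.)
No FIRST/FIRST conflicts.

FIRST sets of the non-terminals at (or reachable through a nullable prefix from) the front of some alternative:
  FIRST(C) = { 'c', 'd' }

Productions for B:
  B → C: FIRST = { 'c', 'd' }
  B → id c: FIRST = { 'id' }
  B → ε: FIRST = { ε }
Productions for C:
  C → d c: FIRST = { 'd' }
  C → c id id: FIRST = { 'c' }

All alternatives of each non-terminal have pairwise disjoint FIRST sets.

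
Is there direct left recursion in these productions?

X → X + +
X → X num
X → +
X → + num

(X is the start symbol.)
Yes, X is left-recursive

Direct left recursion occurs when N → N α for some non-terminal N (the right-hand side begins with the left-hand side itself).

X → X + +: LEFT RECURSIVE (starts with X)
X → X num: LEFT RECURSIVE (starts with X)
X → +: starts with '+'
X → + num: starts with '+'

The grammar has direct left recursion on: X.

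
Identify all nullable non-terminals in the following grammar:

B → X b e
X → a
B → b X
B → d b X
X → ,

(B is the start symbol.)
There are no ε-productions, so no non-terminal can derive ε.
No non-terminals are nullable.

Answer: None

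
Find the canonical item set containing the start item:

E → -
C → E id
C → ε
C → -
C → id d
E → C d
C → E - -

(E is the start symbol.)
First, augment the grammar with E' → E
I₀ = CLOSURE({ [E' → . E] }):
  [E' → . E] has the dot before E: add [E → . -], [E → . C d]
  [E → . C d] has the dot before C: add [C → . E id], [C → .], [C → . -], [C → . id d], [C → . E - -]
No further items can be added.

I₀ = { [C → . -], [C → . E - -], [C → . E id], [C → . id d], [C → .], [E → . -], [E → . C d], [E' → . E] }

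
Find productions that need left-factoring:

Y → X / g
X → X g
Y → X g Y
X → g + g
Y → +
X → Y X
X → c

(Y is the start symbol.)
Left-factoring is needed when two productions for the same non-terminal
share a common prefix on the right-hand side.

Productions for Y:
  Y → X / g
  Y → X g Y
  Y → +
Productions for X:
  X → X g
  X → g + g
  X → Y X
  X → c

Found common prefix 'X' in productions for Y

Answer: Yes, Y has productions with common prefix 'X'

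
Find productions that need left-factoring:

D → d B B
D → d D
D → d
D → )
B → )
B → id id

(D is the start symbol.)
Yes, D has productions with common prefix 'd'

Left-factoring is needed when two productions for the same non-terminal
share a common prefix on the right-hand side.

Productions for D:
  D → d B B
  D → d D
  D → d
  D → )
Productions for B:
  B → )
  B → id id

Found common prefix 'd' in productions for D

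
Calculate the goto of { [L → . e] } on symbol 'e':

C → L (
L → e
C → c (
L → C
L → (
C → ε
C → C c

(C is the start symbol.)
{ [L → e .] }

GOTO(I, 'e') = CLOSURE({ [A → αX.β] : [A → α.Xβ] ∈ I, X = 'e' })

Items with dot before 'e', with the dot advanced:
  [L → . e] → [L → e .]
Closure adds nothing (no advanced item has the dot before a non-terminal).

GOTO = { [L → e .] }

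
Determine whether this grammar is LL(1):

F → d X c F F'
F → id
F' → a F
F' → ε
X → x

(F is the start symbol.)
Relevant sets:
  FOLLOW(F') = { $, 'a' }

For F:
  PREDICT(F → d X c F F') = { 'd' }
  PREDICT(F → id) = { 'id' }
For F':
  PREDICT(F' → a F) = { 'a' }
  PREDICT(F' → ε) = { $, 'a' }
X has a single production, so nothing to check there.

Conflict found: Predict set conflict for F': { 'a' }
The grammar is NOT LL(1).

Answer: No. Predict set conflict for F': { 'a' }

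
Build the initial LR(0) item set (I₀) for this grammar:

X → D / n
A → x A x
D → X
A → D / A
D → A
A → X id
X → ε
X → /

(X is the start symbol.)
{ [A → . D / A], [A → . X id], [A → . x A x], [D → . A], [D → . X], [X → . /], [X → . D / n], [X → .], [X' → . X] }

First, augment the grammar with X' → X
I₀ = CLOSURE({ [X' → . X] }):
  [X' → . X] has the dot before X: add [X → . D / n], [X → .], [X → . /]
  [X → . D / n] has the dot before D: add [D → . X], [D → . A]
  [D → . A] has the dot before A: add [A → . x A x], [A → . D / A], [A → . X id]
No further items can be added.

I₀ = { [A → . D / A], [A → . X id], [A → . x A x], [D → . A], [D → . X], [X → . /], [X → . D / n], [X → .], [X' → . X] }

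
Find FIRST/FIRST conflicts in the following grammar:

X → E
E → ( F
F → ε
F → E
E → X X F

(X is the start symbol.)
Yes. E → '(' F / E → X X F on { '(' }

FIRST sets of the non-terminals at (or reachable through a nullable prefix from) the front of some alternative:
  FIRST(X) = { '(' }
  FIRST(E) = { '(' }

Productions for E:
  E → ( F: FIRST = { '(' }
  E → X X F: FIRST = { '(' }
Productions for F:
  F → ε: FIRST = { ε }
  F → E: FIRST = { '(' }
X has only one production, so no FIRST/FIRST conflict is possible there.

Conflict for E: E → ( F and E → X X F
  Overlap: { '(' }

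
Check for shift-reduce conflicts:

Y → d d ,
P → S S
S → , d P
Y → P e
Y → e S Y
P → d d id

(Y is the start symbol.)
No shift-reduce conflicts

A shift-reduce conflict occurs when an LR(0) state has both:
  - a complete (reduce) item [A → α .] (dot at the end), and
  - a shift item [B → β . c γ] (dot before a terminal).

Augment with Y' → Y and build the canonical LR(0) collection (I0 = CLOSURE({[Y' → . Y]}), then GOTO on every symbol after a dot until no new states appear). It has 18 states:
  I0: { [P → . S S], [P → . d d id], [S → . , d P], [Y → . P e], [Y → . d d ,], [Y → . e S Y], [Y' → . Y] }  — shift
  I1: { [S → , . d P] }  — shift
  I2: { [Y → P . e] }  — shift
  I3: { [P → S . S], [S → . , d P] }  — shift
  I4: { [Y' → Y .] }  — accept
  I5: { [P → d . d id], [Y → d . d ,] }  — shift
  I6: { [S → . , d P], [Y → e . S Y] }  — shift
  I7: { [P → . S S], [P → . d d id], [S → . , d P], [Y → . P e], [Y → . d d ,], [Y → . e S Y], [Y → e S . Y] }  — shift
  I8: { [Y → e S Y .] }  — reduce
  I9: { [P → d d . id], [Y → d d . ,] }  — shift
  I10: { [Y → d d , .] }  — reduce
  I11: { [P → d d id .] }  — reduce
  I12: { [P → S S .] }  — reduce
  I13: { [Y → P e .] }  — reduce
  I14: { [P → . S S], [P → . d d id], [S → , d . P], [S → . , d P] }  — shift
  I15: { [S → , d P .] }  — reduce
  I16: { [P → d . d id] }  — shift
  I17: { [P → d d . id] }  — shift

No state contains both a complete item and a shift item.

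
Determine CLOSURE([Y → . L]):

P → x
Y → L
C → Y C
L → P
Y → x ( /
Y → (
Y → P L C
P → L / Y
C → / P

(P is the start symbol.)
{ [L → . P], [P → . L / Y], [P → . x], [Y → . L] }

To compute CLOSURE, for each item [A → α.Bβ] where B is a non-terminal, add [B → .γ] for all productions B → γ; repeat for the newly added items until nothing changes.

Start with: [Y → . L]
  [Y → . L] has the dot before L: add [L → . P]
  [L → . P] has the dot before P: add [P → . x], [P → . L / Y]
No further items can be added.

CLOSURE = { [L → . P], [P → . L / Y], [P → . x], [Y → . L] }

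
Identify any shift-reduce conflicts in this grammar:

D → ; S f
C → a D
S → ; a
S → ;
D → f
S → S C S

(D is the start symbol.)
A shift-reduce conflict occurs when an LR(0) state has both:
  - a complete (reduce) item [A → α .] (dot at the end), and
  - a shift item [B → β . c γ] (dot before a terminal).

Augment with D' → D and build the canonical LR(0) collection (I0 = CLOSURE({[D' → . D]}), then GOTO on every symbol after a dot until no new states appear). It has 12 states:
  I0: { [D → . ; S f], [D → . f], [D' → . D] }  — shift
  I1: { [D → ; . S f], [S → . ; a], [S → . ;], [S → . S C S] }  — shift
  I2: { [D' → D .] }  — accept
  I3: { [D → f .] }  — reduce
  I4: { [S → ; . a], [S → ; .] }  — shift, reduce
  I5: { [C → . a D], [D → ; S . f], [S → S . C S] }  — shift
  I6: { [S → . ; a], [S → . ;], [S → . S C S], [S → S C . S] }  — shift
  I7: { [C → a . D], [D → . ; S f], [D → . f] }  — shift
  I8: { [D → ; S f .] }  — reduce
  I9: { [C → a D .] }  — reduce
  I10: { [C → . a D], [S → S . C S], [S → S C S .] }  — shift, reduce
  I11: { [S → ; a .] }  — reduce

I4 contains reduce item [S → ; .] and shift item [S → ; . a] — shift-reduce conflict.
I10 contains reduce item [S → S C S .] and shift item [C → . a D] — shift-reduce conflict.

Answer: Yes — I4: [S → ; .] vs [S → ; . a]; I10: [S → S C S .] vs [C → . a D]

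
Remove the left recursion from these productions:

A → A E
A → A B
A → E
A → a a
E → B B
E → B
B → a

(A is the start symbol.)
A is directly left-recursive. The standard transformation for
  A → A α₁ | ... | A α_m | β₁ | ... | β_n
is
  A  → β₁ A' | ... | β_n A'
  A' → α₁ A' | ... | α_m A' | ε

A → E becomes A → E A'
A → a a becomes A → a a A'
A → A E becomes A' → E A'
A → A B becomes A' → B A'
Add A' → ε

Productions for other non-terminals are unchanged:
  E → B B
  E → B
  B → a

Resulting grammar:
A → E A'
A → a a A'
A' → E A'
A' → B A'
A' → ε
E → B B
E → B
B → a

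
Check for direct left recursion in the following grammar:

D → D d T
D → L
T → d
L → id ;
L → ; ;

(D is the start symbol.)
Yes, D is left-recursive

Direct left recursion occurs when N → N α for some non-terminal N (the right-hand side begins with the left-hand side itself).

D → D d T: LEFT RECURSIVE (starts with D)
D → L: starts with L
T → d: starts with d
L → id ;: starts with id
L → ; ;: starts with ';'

The grammar has direct left recursion on: D.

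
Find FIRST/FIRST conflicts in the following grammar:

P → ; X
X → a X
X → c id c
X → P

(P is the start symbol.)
A FIRST/FIRST conflict occurs when two productions N → α and N → β for the same non-terminal have FIRST(α) ∩ FIRST(β) ≠ ∅ (with ε ∈ FIRST of a nullable right-hand side, so two nullable alternatives also conflict).

FIRST sets of the non-terminals at (or reachable through a nullable prefix from) the front of some alternative:
  FIRST(P) = { ';' }

Productions for X:
  X → a X: FIRST = { 'a' }
  X → c id c: FIRST = { 'c' }
  X → P: FIRST = { ';' }
P has only one production, so no FIRST/FIRST conflict is possible there.

All alternatives of each non-terminal have pairwise disjoint FIRST sets.

Answer: No FIRST/FIRST conflicts.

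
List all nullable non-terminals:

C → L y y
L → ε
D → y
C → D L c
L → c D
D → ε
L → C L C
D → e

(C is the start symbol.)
ε-productions: L → ε, D → ε
So L, D are immediately nullable.
No further non-terminal can be added: every production for the remaining non-terminals contains a terminal or a non-nullable non-terminal.
Nullable = { 'D', 'L' }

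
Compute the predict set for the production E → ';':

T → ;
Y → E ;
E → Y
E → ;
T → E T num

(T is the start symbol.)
{ ';' }

PREDICT(E → ';') = (FIRST(RHS) \ {ε}) ∪ (FOLLOW(E) if ε ∈ FIRST(RHS), i.e. RHS ⇒* ε)
FIRST(';') = { ';' }
ε ∉ FIRST(';'), so FOLLOW(E) is not added.
PREDICT(E → ';') = { ';' }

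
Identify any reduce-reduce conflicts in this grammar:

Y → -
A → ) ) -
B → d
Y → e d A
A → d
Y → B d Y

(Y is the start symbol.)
No reduce-reduce conflicts

A reduce-reduce conflict occurs when an LR(0) state has two complete items [A → α .] and [B → β .] — both call for a reduction, and with no lookahead the parser cannot choose between them.

Augment with Y' → Y and build the canonical LR(0) collection (I0 = CLOSURE({[Y' → . Y]}), then GOTO on every symbol after a dot until no new states appear). It has 14 states:
  I0: { [B → . d], [Y → . -], [Y → . B d Y], [Y → . e d A], [Y' → . Y] }  — shift
  I1: { [Y → - .] }  — reduce
  I2: { [Y → B . d Y] }  — shift
  I3: { [Y' → Y .] }  — accept
  I4: { [B → d .] }  — reduce
  I5: { [Y → e . d A] }  — shift
  I6: { [A → . ) ) -], [A → . d], [Y → e d . A] }  — shift
  I7: { [A → ) . ) -] }  — shift
  I8: { [Y → e d A .] }  — reduce
  I9: { [A → d .] }  — reduce
  I10: { [A → ) ) . -] }  — shift
  I11: { [A → ) ) - .] }  — reduce
  I12: { [B → . d], [Y → . -], [Y → . B d Y], [Y → . e d A], [Y → B d . Y] }  — shift
  I13: { [Y → B d Y .] }  — reduce

No state contains more than one complete item.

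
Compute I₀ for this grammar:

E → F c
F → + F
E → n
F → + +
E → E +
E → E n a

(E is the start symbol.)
{ [E → . E +], [E → . E n a], [E → . F c], [E → . n], [E' → . E], [F → . + +], [F → . + F] }

First, augment the grammar with E' → E
I₀ = CLOSURE({ [E' → . E] }):
  [E' → . E] has the dot before E: add [E → . F c], [E → . n], [E → . E +], [E → . E n a]
  [E → . F c] has the dot before F: add [F → . + F], [F → . + +]
No further items can be added.

I₀ = { [E → . E +], [E → . E n a], [E → . F c], [E → . n], [E' → . E], [F → . + +], [F → . + F] }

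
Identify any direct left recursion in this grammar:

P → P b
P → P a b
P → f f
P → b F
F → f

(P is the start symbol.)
Direct left recursion occurs when N → N α for some non-terminal N (the right-hand side begins with the left-hand side itself).

P → P b: LEFT RECURSIVE (starts with P)
P → P a b: LEFT RECURSIVE (starts with P)
P → f f: starts with f
P → b F: starts with b
F → f: starts with f

The grammar has direct left recursion on: P.

Answer: Yes, P is left-recursive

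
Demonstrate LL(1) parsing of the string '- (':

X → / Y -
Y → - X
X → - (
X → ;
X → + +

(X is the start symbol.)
Stack is shown with the top on the left.

Stack  Input  Action
--------------------
X $    - ( $  output X → - (
- ( $  - ( $  match '-'
( $    ( $    match '('
$      $      accept

The string is accepted.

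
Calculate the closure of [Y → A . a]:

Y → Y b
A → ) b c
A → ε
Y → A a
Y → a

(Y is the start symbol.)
Start with: [Y → A . a]
The dot precedes the terminal a, so nothing is added.

CLOSURE = { [Y → A . a] }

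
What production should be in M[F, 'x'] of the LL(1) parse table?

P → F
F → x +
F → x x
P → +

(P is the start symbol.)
To find M[F, 'x'], we find productions for F where 'x' is in the predict set (PREDICT(N → α) = (FIRST(α) \ {ε}) ∪ (FOLLOW(N) if α ⇒* ε)).

F → x +: PREDICT = { 'x' }
  'x' is in predict set, so this production goes in M[F, 'x']
F → x x: PREDICT = { 'x' }
  'x' is in predict set, so this production goes in M[F, 'x']

M[F, 'x'] = F → x +, F → x x  (a multiply-defined cell — the grammar is not LL(1))

Answer: F → x +, F → x x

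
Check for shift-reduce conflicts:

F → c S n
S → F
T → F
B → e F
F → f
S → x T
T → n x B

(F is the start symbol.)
No shift-reduce conflicts

Augment with F' → F and build the canonical LR(0) collection (I0 = CLOSURE({[F' → . F]}), then GOTO on every symbol after a dot until no new states appear). It has 15 states:
  I0: { [F → . c S n], [F → . f], [F' → . F] }  — shift
  I1: { [F' → F .] }  — accept
  I2: { [F → . c S n], [F → . f], [F → c . S n], [S → . F], [S → . x T] }  — shift
  I3: { [F → f .] }  — reduce
  I4: { [S → F .] }  — reduce
  I5: { [F → c S . n] }  — shift
  I6: { [F → . c S n], [F → . f], [S → x . T], [T → . F], [T → . n x B] }  — shift
  I7: { [T → F .] }  — reduce
  I8: { [S → x T .] }  — reduce
  I9: { [T → n . x B] }  — shift
  I10: { [B → . e F], [T → n x . B] }  — shift
  I11: { [T → n x B .] }  — reduce
  I12: { [B → e . F], [F → . c S n], [F → . f] }  — shift
  I13: { [B → e F .] }  — reduce
  I14: { [F → c S n .] }  — reduce

No state contains both a complete item and a shift item.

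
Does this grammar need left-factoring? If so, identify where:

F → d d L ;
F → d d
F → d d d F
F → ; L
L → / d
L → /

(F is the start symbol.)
Left-factoring is needed when two productions for the same non-terminal
share a common prefix on the right-hand side.

Productions for F:
  F → d d L ;
  F → d d
  F → d d d F
  F → ; L
Productions for L:
  L → / d
  L → /

Found common prefix 'd d' in productions for F
Found common prefix '/' in productions for L

Answer: Yes, F has productions with common prefix 'd d'; L has productions with common prefix '/'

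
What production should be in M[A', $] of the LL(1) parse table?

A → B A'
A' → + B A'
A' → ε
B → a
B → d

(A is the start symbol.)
To find M[A', $], we find productions for A' where $ is in the predict set (PREDICT(N → α) = (FIRST(α) \ {ε}) ∪ (FOLLOW(N) if α ⇒* ε)).

Relevant sets:
  FOLLOW(A') = { $ }

A' → + B A': PREDICT = { '+' }
A' → ε: PREDICT = { $ }
  $ is in predict set, so this production goes in M[A', $]

M[A', $] = A' → ε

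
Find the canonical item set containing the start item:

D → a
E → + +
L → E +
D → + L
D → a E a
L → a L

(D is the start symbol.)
First, augment the grammar with D' → D
I₀ = CLOSURE({ [D' → . D] }):
  [D' → . D] has the dot before D: add [D → . a], [D → . + L], [D → . a E a]
No further items can be added.

I₀ = { [D → . + L], [D → . a E a], [D → . a], [D' → . D] }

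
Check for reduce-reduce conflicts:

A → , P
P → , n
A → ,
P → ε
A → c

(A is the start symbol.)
Augment with A' → A and build the canonical LR(0) collection (I0 = CLOSURE({[A' → . A]}), then GOTO on every symbol after a dot until no new states appear). It has 7 states:
  I0: { [A → . , P], [A → . ,], [A → . c], [A' → . A] }  — shift
  I1: { [A → , . P], [A → , .], [P → . , n], [P → .] }  — shift, 2 reduces
  I2: { [A' → A .] }  — accept
  I3: { [A → c .] }  — reduce
  I4: { [P → , . n] }  — shift
  I5: { [A → , P .] }  — reduce
  I6: { [P → , n .] }  — reduce

I1 contains complete items [A → , .], [P → .] — reduce-reduce conflict.

Answer: Yes — I1: [A → , .] vs [P → .]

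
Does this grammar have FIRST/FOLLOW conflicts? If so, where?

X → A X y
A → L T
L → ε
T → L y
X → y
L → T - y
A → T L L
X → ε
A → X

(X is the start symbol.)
Yes. X → A X y with FOLLOW(X) on { 'y' }; X → y with FOLLOW(X) on { 'y' }; A → L T with FOLLOW(A) on { 'y' }; A → T L L with FOLLOW(A) on { 'y' }; L → T '-' y with FOLLOW(L) on { 'y' }

A FIRST/FOLLOW conflict occurs when a non-terminal N has a nullable alternative N → β (β ⇒* ε) and another alternative N → α with FIRST(α) ∩ FOLLOW(N) ≠ ∅: on such a lookahead the parser cannot decide between expanding α and letting N vanish via β.

Nullable non-terminals: A, L, X.
FIRST sets used below: FIRST(L) = { 'y', ε }, FIRST(T) = { 'y' }, FIRST(X) = { 'y', ε }, FIRST(A) = { 'y', ε }

A: nullable alternative(s) A → X; FOLLOW(A) = { 'y' }
  A → L T: FIRST \ {ε} = { 'y' } — overlaps FOLLOW(A) on { 'y' }: CONFLICT
  A → T L L: FIRST \ {ε} = { 'y' } — overlaps FOLLOW(A) on { 'y' }: CONFLICT
  A → X: FIRST \ {ε} = { 'y' } — this is the only nullable alternative, skip

L: nullable alternative(s) L → ε; FOLLOW(L) = { 'y' }
  L → ε: FIRST \ {ε} = { } — this is the only nullable alternative, skip
  L → T - y: FIRST \ {ε} = { 'y' } — overlaps FOLLOW(L) on { 'y' }: CONFLICT

X: nullable alternative(s) X → ε; FOLLOW(X) = { $, 'y' }
  X → A X y: FIRST \ {ε} = { 'y' } — overlaps FOLLOW(X) on { 'y' }: CONFLICT
  X → y: FIRST \ {ε} = { 'y' } — overlaps FOLLOW(X) on { 'y' }: CONFLICT
  X → ε: FIRST \ {ε} = { } — this is the only nullable alternative, skip

T has no nullable alternative, so no FIRST/FOLLOW check is needed there.

So the grammar has 5 FIRST/FOLLOW conflicts (marked CONFLICT above).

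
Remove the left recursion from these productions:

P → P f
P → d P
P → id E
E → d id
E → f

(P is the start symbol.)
P is directly left-recursive. The standard transformation for
  A → A α₁ | ... | A α_m | β₁ | ... | β_n
is
  A  → β₁ A' | ... | β_n A'
  A' → α₁ A' | ... | α_m A' | ε

P → d P becomes P → d P P'
P → id E becomes P → id E P'
P → P f becomes P' → f P'
Add P' → ε

Productions for other non-terminals are unchanged:
  E → d id
  E → f

Resulting grammar:
P → d P P'
P → id E P'
P' → f P'
P' → ε
E → d id
E → f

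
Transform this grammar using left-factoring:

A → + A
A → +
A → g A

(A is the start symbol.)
Left-factoring transforms A → αβ₁ | αβ₂ into A → αA' and A' → β₁ | β₂
(α is the longest common prefix among the alternatives). Repeat until
no nonterminal has two alternatives with a common prefix.

Round 1: A has alternatives sharing prefix '+'. Introduce A': A → + A'
  Add: A' → A
  Add: A' → ε

No remaining common prefixes — done.

Resulting grammar:
A → + A'
A' → A
A' → ε
A → g A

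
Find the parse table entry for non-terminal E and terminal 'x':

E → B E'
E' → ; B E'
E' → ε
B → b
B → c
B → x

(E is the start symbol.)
To find M[E, 'x'], we find productions for E where 'x' is in the predict set (PREDICT(N → α) = (FIRST(α) \ {ε}) ∪ (FOLLOW(N) if α ⇒* ε)).

Relevant sets:
  FIRST(B) = { 'b', 'c', 'x' }

E → B E': PREDICT = { 'b', 'c', 'x' }
  'x' is in predict set, so this production goes in M[E, 'x']

M[E, 'x'] = E → B E'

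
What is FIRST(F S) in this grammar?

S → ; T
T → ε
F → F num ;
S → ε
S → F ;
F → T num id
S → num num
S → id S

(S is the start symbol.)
FIRST sets of the non-terminals involved (from the grammar, by fixed-point iteration):
  FIRST(F) = { 'num' }

To compute FIRST(F S), process the symbols left to right:
Symbol F is a non-terminal. Add FIRST(F) \ {ε} = { 'num' }
F is not nullable (ε ∉ FIRST(F)), so stop here.
FIRST(F S) = { 'num' }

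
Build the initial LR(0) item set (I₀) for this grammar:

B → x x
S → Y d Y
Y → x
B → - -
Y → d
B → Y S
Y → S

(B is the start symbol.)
First, augment the grammar with B' → B
I₀ = CLOSURE({ [B' → . B] }):
  [B' → . B] has the dot before B: add [B → . x x], [B → . - -], [B → . Y S]
  [B → . Y S] has the dot before Y: add [Y → . x], [Y → . d], [Y → . S]
  [Y → . S] has the dot before S: add [S → . Y d Y]
No further items can be added.

I₀ = { [B → . - -], [B → . Y S], [B → . x x], [B' → . B], [S → . Y d Y], [Y → . S], [Y → . d], [Y → . x] }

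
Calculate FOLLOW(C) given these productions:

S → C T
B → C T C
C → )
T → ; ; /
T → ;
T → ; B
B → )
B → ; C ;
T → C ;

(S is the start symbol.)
{ $, ')', ';' }

To compute FOLLOW(C), find every occurrence of C on a right-hand side N → α C β: add FIRST(β) \ {ε}, and if β is empty or nullable also add FOLLOW(N). Iterate to a fixed point.

In S → C T: C is followed by T, add FIRST(T) \ {ε} = { ')', ';' }
In B → C T C: C is followed by T C, add FIRST(T C) \ {ε} = { ')', ';' }
In B → C T C: C is at the end, add FOLLOW(B)
In B → ; C ;: C is followed by ';', add FIRST(';') \ {ε} = { ';' }
In T → C ;: C is followed by ';', add FIRST(';') \ {ε} = { ';' }

The FOLLOW sets referred to above (computed the same way, to a fixed point):
  FOLLOW(B) = { $, ')' }

Taking the union: FOLLOW(C) = { $, ')', ';' }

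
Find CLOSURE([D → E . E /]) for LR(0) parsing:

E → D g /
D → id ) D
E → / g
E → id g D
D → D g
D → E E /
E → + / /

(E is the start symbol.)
Start with: [D → E . E /]
  [D → E . E /] has the dot before E: add [E → . D g /], [E → . / g], [E → . id g D], [E → . + / /]
  [E → . D g /] has the dot before D: add [D → . id ) D], [D → . D g], [D → . E E /]
No further items can be added.

CLOSURE = { [D → . D g], [D → . E E /], [D → . id ) D], [D → E . E /], [E → . + / /], [E → . / g], [E → . D g /], [E → . id g D] }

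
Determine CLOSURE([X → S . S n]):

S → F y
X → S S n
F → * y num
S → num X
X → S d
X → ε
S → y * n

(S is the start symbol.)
Start with: [X → S . S n]
  [X → S . S n] has the dot before S: add [S → . F y], [S → . num X], [S → . y * n]
  [S → . F y] has the dot before F: add [F → . * y num]
No further items can be added.

CLOSURE = { [F → . * y num], [S → . F y], [S → . num X], [S → . y * n], [X → S . S n] }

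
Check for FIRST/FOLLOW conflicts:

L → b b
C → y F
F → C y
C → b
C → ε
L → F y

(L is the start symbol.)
Yes. C → y F with FOLLOW(C) on { 'y' }

Nullable non-terminals: C.

C: nullable alternative(s) C → ε; FOLLOW(C) = { 'y' }
  C → y F: FIRST \ {ε} = { 'y' } — overlaps FOLLOW(C) on { 'y' }: CONFLICT
  C → b: FIRST \ {ε} = { 'b' } — disjoint from FOLLOW(C)
  C → ε: FIRST \ {ε} = { } — this is the only nullable alternative, skip

F, L have no nullable alternative, so no FIRST/FOLLOW check is needed there.

So the grammar has 1 FIRST/FOLLOW conflict (marked CONFLICT above).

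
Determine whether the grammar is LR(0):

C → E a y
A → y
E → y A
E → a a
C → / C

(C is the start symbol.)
Yes, the grammar is LR(0)

A grammar is LR(0) if no state in the canonical LR(0) collection has:
  - both a shift item (dot before a terminal) and a complete item (shift-reduce conflict), or
  - two or more complete items (reduce-reduce conflict; the accept item [C' → C .] counts as a complete item here).

Augment with C' → C and build the canonical LR(0) collection (I0 = CLOSURE({[C' → . C]}), then GOTO on every symbol after a dot until no new states appear). It has 12 states:
  I0: { [C → . / C], [C → . E a y], [C' → . C], [E → . a a], [E → . y A] }  — shift
  I1: { [C → . / C], [C → . E a y], [C → / . C], [E → . a a], [E → . y A] }  — shift
  I2: { [C' → C .] }  — accept
  I3: { [C → E . a y] }  — shift
  I4: { [E → a . a] }  — shift
  I5: { [A → . y], [E → y . A] }  — shift
  I6: { [E → y A .] }  — reduce
  I7: { [A → y .] }  — reduce
  I8: { [E → a a .] }  — reduce
  I9: { [C → E a . y] }  — shift
  I10: { [C → E a y .] }  — reduce
  I11: { [C → / C .] }  — reduce

Every state is either a pure shift/goto state or contains exactly one complete item and nothing to shift — no conflicts. The grammar is LR(0).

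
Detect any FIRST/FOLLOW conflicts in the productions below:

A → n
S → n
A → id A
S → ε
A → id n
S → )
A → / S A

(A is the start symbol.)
Yes. S → n with FOLLOW(S) on { 'n' }

A FIRST/FOLLOW conflict occurs when a non-terminal N has a nullable alternative N → β (β ⇒* ε) and another alternative N → α with FIRST(α) ∩ FOLLOW(N) ≠ ∅: on such a lookahead the parser cannot decide between expanding α and letting N vanish via β.

Nullable non-terminals: S.

S: nullable alternative(s) S → ε; FOLLOW(S) = { '/', 'id', 'n' }
  S → n: FIRST \ {ε} = { 'n' } — overlaps FOLLOW(S) on { 'n' }: CONFLICT
  S → ε: FIRST \ {ε} = { } — this is the only nullable alternative, skip
  S → ): FIRST \ {ε} = { ')' } — disjoint from FOLLOW(S)

A has no nullable alternative, so no FIRST/FOLLOW check is needed there.

So the grammar has 1 FIRST/FOLLOW conflict (marked CONFLICT above).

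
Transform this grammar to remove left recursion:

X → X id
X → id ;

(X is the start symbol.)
X → id ; X'
X' → id X'
X' → ε

X is directly left-recursive. The standard transformation for
  A → A α₁ | ... | A α_m | β₁ | ... | β_n
is
  A  → β₁ A' | ... | β_n A'
  A' → α₁ A' | ... | α_m A' | ε

X → id ; becomes X → id ; X'
X → X id becomes X' → id X'
Add X' → ε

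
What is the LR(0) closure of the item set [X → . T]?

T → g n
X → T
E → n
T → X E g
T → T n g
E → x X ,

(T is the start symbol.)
{ [T → . T n g], [T → . X E g], [T → . g n], [X → . T] }

To compute CLOSURE, for each item [A → α.Bβ] where B is a non-terminal, add [B → .γ] for all productions B → γ; repeat for the newly added items until nothing changes.

Start with: [X → . T]
  [X → . T] has the dot before T: add [T → . g n], [T → . X E g], [T → . T n g]
  [T → . X E g] has the dot before X: all X-items already present
No further items can be added.

CLOSURE = { [T → . T n g], [T → . X E g], [T → . g n], [X → . T] }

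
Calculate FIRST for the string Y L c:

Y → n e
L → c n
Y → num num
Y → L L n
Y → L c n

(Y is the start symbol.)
{ 'c', 'n', 'num' }

FIRST sets of the non-terminals involved (from the grammar, by fixed-point iteration):
  FIRST(Y) = { 'c', 'n', 'num' }

To compute FIRST(Y L c), process the symbols left to right:
Symbol Y is a non-terminal. Add FIRST(Y) \ {ε} = { 'c', 'n', 'num' }
Y is not nullable (ε ∉ FIRST(Y)), so stop here.
FIRST(Y L c) = { 'c', 'n', 'num' }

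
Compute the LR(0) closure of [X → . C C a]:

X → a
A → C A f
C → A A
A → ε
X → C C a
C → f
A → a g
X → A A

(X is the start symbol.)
Start with: [X → . C C a]
  [X → . C C a] has the dot before C: add [C → . A A], [C → . f]
  [C → . A A] has the dot before A: add [A → . C A f], [A → .], [A → . a g]
No further items can be added.

CLOSURE = { [A → . C A f], [A → . a g], [A → .], [C → . A A], [C → . f], [X → . C C a] }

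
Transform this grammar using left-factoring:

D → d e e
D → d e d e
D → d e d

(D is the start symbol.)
Left-factoring transforms A → αβ₁ | αβ₂ into A → αA' and A' → β₁ | β₂
(α is the longest common prefix among the alternatives). Repeat until
no nonterminal has two alternatives with a common prefix.

Round 1: D has alternatives sharing prefix 'd e'. Introduce D': D → d e D'
  Add: D' → e
  Add: D' → d e
  Add: D' → d

Round 2: D' has alternatives sharing prefix 'd'. Introduce D'': D' → d D''
  Add: D'' → e
  Add: D'' → ε

No remaining common prefixes — done.

Resulting grammar:
D → d e D'
D' → e
D' → d D''
D'' → e
D'' → ε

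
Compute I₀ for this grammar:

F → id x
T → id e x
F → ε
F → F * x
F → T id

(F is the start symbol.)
First, augment the grammar with F' → F
I₀ = CLOSURE({ [F' → . F] }):
  [F' → . F] has the dot before F: add [F → . id x], [F → .], [F → . F * x], [F → . T id]
  [F → . T id] has the dot before T: add [T → . id e x]
No further items can be added.

I₀ = { [F → . F * x], [F → . T id], [F → . id x], [F → .], [F' → . F], [T → . id e x] }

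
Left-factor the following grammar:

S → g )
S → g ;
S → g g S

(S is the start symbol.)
S → g S'
S' → )
S' → ;
S' → g S

Left-factoring transforms A → αβ₁ | αβ₂ into A → αA' and A' → β₁ | β₂
(α is the longest common prefix among the alternatives). Repeat until
no nonterminal has two alternatives with a common prefix.

Round 1: S has alternatives sharing prefix 'g'. Introduce S': S → g S'
  Add: S' → )
  Add: S' → ;
  Add: S' → g S

No remaining common prefixes — done.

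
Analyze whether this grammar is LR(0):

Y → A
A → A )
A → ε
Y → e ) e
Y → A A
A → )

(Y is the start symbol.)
Augment with Y' → Y and build the canonical LR(0) collection (I0 = CLOSURE({[Y' → . Y]}), then GOTO on every symbol after a dot until no new states appear). It has 10 states:
  I0: { [A → . )], [A → . A )], [A → .], [Y → . A A], [Y → . A], [Y → . e ) e], [Y' → . Y] }  — shift, reduce
  I1: { [A → ) .] }  — reduce
  I2: { [A → . )], [A → . A )], [A → .], [A → A . )], [Y → A . A], [Y → A .] }  — shift, 2 reduces
  I3: { [Y' → Y .] }  — accept
  I4: { [Y → e . ) e] }  — shift
  I5: { [Y → e ) . e] }  — shift
  I6: { [Y → e ) e .] }  — reduce
  I7: { [A → ) .], [A → A ) .] }  — 2 reduces
  I8: { [A → A . )], [Y → A A .] }  — shift, reduce
  I9: { [A → A ) .] }  — reduce

Conflict in state I0:
  Shift-reduce conflict between [A → .] and [A → . )]
So the grammar is NOT LR(0).

Answer: No. Shift-reduce conflict between [A → .] and [A → . )]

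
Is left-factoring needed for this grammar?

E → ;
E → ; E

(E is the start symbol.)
Left-factoring is needed when two productions for the same non-terminal
share a common prefix on the right-hand side.

Productions for E:
  E → ;
  E → ; E

Found common prefix ';' in productions for E

Answer: Yes, E has productions with common prefix ';'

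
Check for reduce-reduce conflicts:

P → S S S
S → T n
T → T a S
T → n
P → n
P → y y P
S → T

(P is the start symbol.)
Augment with P' → P and build the canonical LR(0) collection (I0 = CLOSURE({[P' → . P]}), then GOTO on every symbol after a dot until no new states appear). It has 14 states:
  I0: { [P → . S S S], [P → . n], [P → . y y P], [P' → . P], [S → . T n], [S → . T], [T → . T a S], [T → . n] }  — shift
  I1: { [P' → P .] }  — accept
  I2: { [P → S . S S], [S → . T n], [S → . T], [T → . T a S], [T → . n] }  — shift
  I3: { [S → T . n], [S → T .], [T → T . a S] }  — shift, reduce
  I4: { [P → n .], [T → n .] }  — 2 reduces
  I5: { [P → y . y P] }  — shift
  I6: { [P → . S S S], [P → . n], [P → . y y P], [P → y y . P], [S → . T n], [S → . T], [T → . T a S], [T → . n] }  — shift
  I7: { [P → y y P .] }  — reduce
  I8: { [S → . T n], [S → . T], [T → . T a S], [T → . n], [T → T a . S] }  — shift
  I9: { [S → T n .] }  — reduce
  I10: { [T → T a S .] }  — reduce
  I11: { [T → n .] }  — reduce
  I12: { [P → S S . S], [S → . T n], [S → . T], [T → . T a S], [T → . n] }  — shift
  I13: { [P → S S S .] }  — reduce

I4 contains complete items [P → n .], [T → n .] — reduce-reduce conflict.

Answer: Yes — I4: [P → n .] vs [T → n .]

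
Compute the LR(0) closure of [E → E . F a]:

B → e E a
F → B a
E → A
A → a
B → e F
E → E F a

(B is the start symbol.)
{ [B → . e E a], [B → . e F], [E → E . F a], [F → . B a] }

To compute CLOSURE, for each item [A → α.Bβ] where B is a non-terminal, add [B → .γ] for all productions B → γ; repeat for the newly added items until nothing changes.

Start with: [E → E . F a]
  [E → E . F a] has the dot before F: add [F → . B a]
  [F → . B a] has the dot before B: add [B → . e E a], [B → . e F]
No further items can be added.

CLOSURE = { [B → . e E a], [B → . e F], [E → E . F a], [F → . B a] }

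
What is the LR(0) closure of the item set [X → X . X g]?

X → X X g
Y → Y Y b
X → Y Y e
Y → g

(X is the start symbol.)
{ [X → . X X g], [X → . Y Y e], [X → X . X g], [Y → . Y Y b], [Y → . g] }

Start with: [X → X . X g]
  [X → X . X g] has the dot before X: add [X → . X X g], [X → . Y Y e]
  [X → . Y Y e] has the dot before Y: add [Y → . Y Y b], [Y → . g]
No further items can be added.

CLOSURE = { [X → . X X g], [X → . Y Y e], [X → X . X g], [Y → . Y Y b], [Y → . g] }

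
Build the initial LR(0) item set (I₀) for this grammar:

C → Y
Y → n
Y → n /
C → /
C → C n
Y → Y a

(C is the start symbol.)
First, augment the grammar with C' → C
I₀ = CLOSURE({ [C' → . C] }):
  [C' → . C] has the dot before C: add [C → . Y], [C → . /], [C → . C n]
  [C → . Y] has the dot before Y: add [Y → . n], [Y → . n /], [Y → . Y a]
No further items can be added.

I₀ = { [C → . /], [C → . C n], [C → . Y], [C' → . C], [Y → . Y a], [Y → . n /], [Y → . n] }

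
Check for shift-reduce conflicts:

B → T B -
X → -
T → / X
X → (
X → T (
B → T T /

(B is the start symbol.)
Yes — I6: [B → T T / .] vs [T → . / X]

A shift-reduce conflict occurs when an LR(0) state has both:
  - a complete (reduce) item [A → α .] (dot at the end), and
  - a shift item [B → β . c γ] (dot before a terminal).

Augment with B' → B and build the canonical LR(0) collection (I0 = CLOSURE({[B' → . B]}), then GOTO on every symbol after a dot until no new states appear). It has 13 states:
  I0: { [B → . T B -], [B → . T T /], [B' → . B], [T → . / X] }  — shift
  I1: { [T → . / X], [T → / . X], [X → . (], [X → . -], [X → . T (] }  — shift
  I2: { [B' → B .] }  — accept
  I3: { [B → . T B -], [B → . T T /], [B → T . B -], [B → T . T /], [T → . / X] }  — shift
  I4: { [B → T B . -] }  — shift
  I5: { [B → . T B -], [B → . T T /], [B → T . B -], [B → T . T /], [B → T T . /], [T → . / X] }  — shift
  I6: { [B → T T / .], [T → . / X], [T → / . X], [X → . (], [X → . -], [X → . T (] }  — shift, reduce
  I7: { [X → ( .] }  — reduce
  I8: { [X → - .] }  — reduce
  I9: { [X → T . (] }  — shift
  I10: { [T → / X .] }  — reduce
  I11: { [X → T ( .] }  — reduce
  I12: { [B → T B - .] }  — reduce

I6 contains reduce item [B → T T / .] and shift items [T → . / X], [X → . (], [X → . -] — shift-reduce conflict.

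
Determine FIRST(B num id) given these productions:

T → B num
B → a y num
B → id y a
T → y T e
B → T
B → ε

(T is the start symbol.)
FIRST sets of the non-terminals involved (from the grammar, by fixed-point iteration):
  FIRST(B) = { 'a', 'id', 'num', 'y', ε }

To compute FIRST(B num id), process the symbols left to right:
Symbol B is a non-terminal. Add FIRST(B) \ {ε} = { 'a', 'id', 'num', 'y' }
B is nullable (ε ∈ FIRST(B)), continue to the next symbol.
Symbol num is a terminal. Add 'num' and stop.
FIRST(B num id) = { 'a', 'id', 'num', 'y' }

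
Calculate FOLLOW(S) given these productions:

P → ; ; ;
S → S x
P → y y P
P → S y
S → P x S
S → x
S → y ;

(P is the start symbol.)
To compute FOLLOW(S), find every occurrence of S on a right-hand side N → α S β: add FIRST(β) \ {ε}, and if β is empty or nullable also add FOLLOW(N). Iterate to a fixed point.

In S → S x: S is followed by x, add FIRST(x) \ {ε} = { 'x' }
In P → S y: S is followed by y, add FIRST(y) \ {ε} = { 'y' }
In S → P x S: S is at the end; this adds FOLLOW(S) to itself — nothing new

Taking the union: FOLLOW(S) = { 'x', 'y' }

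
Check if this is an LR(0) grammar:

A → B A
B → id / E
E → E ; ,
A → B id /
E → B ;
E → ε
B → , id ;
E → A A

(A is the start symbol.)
Augment with A' → A and build the canonical LR(0) collection (I0 = CLOSURE({[A' → . A]}), then GOTO on every symbol after a dot until no new states appear). It has 18 states:
  I0: { [A → . B A], [A → . B id /], [A' → . A], [B → . , id ;], [B → . id / E] }  — shift
  I1: { [B → , . id ;] }  — shift
  I2: { [A' → A .] }  — accept
  I3: { [A → . B A], [A → . B id /], [A → B . A], [A → B . id /], [B → . , id ;], [B → . id / E] }  — shift
  I4: { [B → id . / E] }  — shift
  I5: { [A → . B A], [A → . B id /], [B → . , id ;], [B → . id / E], [B → id / . E], [E → . A A], [E → . B ;], [E → . E ; ,], [E → .] }  — shift, reduce
  I6: { [A → . B A], [A → . B id /], [B → . , id ;], [B → . id / E], [E → A . A] }  — shift
  I7: { [A → . B A], [A → . B id /], [A → B . A], [A → B . id /], [B → . , id ;], [B → . id / E], [E → B . ;] }  — shift
  I8: { [B → id / E .], [E → E . ; ,] }  — shift, reduce
  I9: { [E → E ; . ,] }  — shift
  I10: { [E → E ; , .] }  — reduce
  I11: { [E → B ; .] }  — reduce
  I12: { [A → B A .] }  — reduce
  I13: { [A → B id . /], [B → id . / E] }  — shift
  I14: { [A → . B A], [A → . B id /], [A → B id / .], [B → . , id ;], [B → . id / E], [B → id / . E], [E → . A A], [E → . B ;], [E → . E ; ,], [E → .] }  — shift, 2 reduces
  I15: { [E → A A .] }  — reduce
  I16: { [B → , id . ;] }  — shift
  I17: { [B → , id ; .] }  — reduce

Conflict in state I5:
  Shift-reduce conflict between [E → .] and [B → . , id ;]
So the grammar is NOT LR(0).

Answer: No. Shift-reduce conflict between [E → .] and [B → . , id ;]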